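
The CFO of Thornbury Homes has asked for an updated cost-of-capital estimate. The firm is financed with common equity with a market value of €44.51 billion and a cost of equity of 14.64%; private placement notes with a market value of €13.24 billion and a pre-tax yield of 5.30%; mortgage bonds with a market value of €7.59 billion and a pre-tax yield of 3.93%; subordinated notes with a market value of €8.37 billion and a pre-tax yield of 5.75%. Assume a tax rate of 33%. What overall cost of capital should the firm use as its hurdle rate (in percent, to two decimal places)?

Total capital V = 44.51 + 13.24 + 7.59 + 8.37 = 73.71.
Equity: weight = 44.51/73.71 = 0.6039; cost = 14.64%.
Private placement notes: weight = 13.24/73.71 = 0.1796; after-tax cost = 5.3% × (1 − 33%) = 3.5510%.
Mortgage bonds: weight = 7.59/73.71 = 0.1030; after-tax cost = 3.93% × (1 − 33%) = 2.6331%.
Subordinated notes: weight = 8.37/73.71 = 0.1136; after-tax cost = 5.75% × (1 − 33%) = 3.8525%.
WACC = 0.6039 × 14.6400% + 0.1796 × 3.5510% + 0.1030 × 2.6331% + 0.1136 × 3.8525% = 10.1868%.

10.19%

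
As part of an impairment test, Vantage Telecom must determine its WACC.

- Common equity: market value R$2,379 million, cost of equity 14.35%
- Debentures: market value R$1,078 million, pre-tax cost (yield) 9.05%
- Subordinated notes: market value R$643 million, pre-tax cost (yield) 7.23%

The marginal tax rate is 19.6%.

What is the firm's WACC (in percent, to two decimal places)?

Total capital V = 2379 + 1078 + 643 = 4100.
Equity: weight = 2379/4100 = 0.5802; cost = 14.35%.
Debentures: weight = 1078/4100 = 0.2629; after-tax cost = 9.05% × (1 − 19.6%) = 7.2762%.
Subordinated notes: weight = 643/4100 = 0.1568; after-tax cost = 7.23% × (1 − 19.6%) = 5.8129%.
WACC = 0.5802 × 14.3500% + 0.2629 × 7.2762% + 0.1568 × 5.8129% = 11.1512%.

11.15%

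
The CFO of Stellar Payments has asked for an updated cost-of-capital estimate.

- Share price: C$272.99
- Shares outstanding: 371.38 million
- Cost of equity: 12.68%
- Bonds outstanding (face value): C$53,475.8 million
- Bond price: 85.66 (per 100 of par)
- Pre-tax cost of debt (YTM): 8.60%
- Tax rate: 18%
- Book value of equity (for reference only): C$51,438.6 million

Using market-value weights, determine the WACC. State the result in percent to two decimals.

Market value of equity E = 272.99 × 371.38m = 101383.0262m. Market value of debt D = 53475.8m × 85.66/100 = 45807.37028m.
Total capital V = 101383.0262 + 45807.37028 = 147190.39648.
Equity: weight = 101383.0262/147190.39648 = 0.6888; cost = 12.68%.
Bonds outstanding: weight = 45807.37028/147190.39648 = 0.3112; after-tax cost = 8.6% × (1 − 18%) = 7.0520%.
WACC = 0.6888 × 12.6800% + 0.3112 × 7.0520% = 10.9285%.

10.93%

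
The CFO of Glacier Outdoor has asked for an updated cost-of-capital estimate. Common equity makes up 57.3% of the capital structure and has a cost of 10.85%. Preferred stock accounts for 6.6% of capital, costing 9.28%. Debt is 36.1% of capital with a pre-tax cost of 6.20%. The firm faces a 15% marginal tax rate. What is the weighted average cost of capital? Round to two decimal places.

After-tax cost of debt = 6.2% × (1 − 15%) = 5.2700%.
WACC = 0.573 × 10.8500% + 0.066 × 9.2800% + 0.361 × 5.2700% = 8.7320%.

8.73%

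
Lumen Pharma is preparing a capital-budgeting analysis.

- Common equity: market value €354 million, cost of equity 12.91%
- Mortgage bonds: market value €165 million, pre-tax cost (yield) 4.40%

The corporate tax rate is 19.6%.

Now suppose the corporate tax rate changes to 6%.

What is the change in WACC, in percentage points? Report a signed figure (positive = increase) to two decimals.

+0.19 pp

Current WACC:
Total capital V = 354 + 165 = 519.
Equity: weight = 354/519 = 0.6821; cost = 12.91%.
Mortgage bonds: weight = 165/519 = 0.3179; after-tax cost = 4.4% × (1 − 19.6%) = 3.5376%.
WACC = 0.6821 × 12.9100% + 0.3179 × 3.5376% = 9.9303%.
After the change:
Total capital V = 354 + 165 = 519.
Equity: weight = 354/519 = 0.6821; cost = 12.91%.
Mortgage bonds: weight = 165/519 = 0.3179; after-tax cost = 4.4% × (1 − 6%) = 4.1360%.
WACC = 0.6821 × 12.9100% + 0.3179 × 4.1360% = 10.1206%.
Change in WACC = 10.1206% − 9.9303% = 0.1902 pp.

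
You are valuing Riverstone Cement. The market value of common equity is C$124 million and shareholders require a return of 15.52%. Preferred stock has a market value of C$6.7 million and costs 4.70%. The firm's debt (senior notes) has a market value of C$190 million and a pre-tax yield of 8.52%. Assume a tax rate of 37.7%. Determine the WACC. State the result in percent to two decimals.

Total capital V = 124 + 6.7 + 190 = 320.7.
Equity: weight = 124/320.7 = 0.3867; cost = 15.52%.
Preferred: weight = 6.7/320.7 = 0.0209; cost = 4.7%.
Senior notes: weight = 190/320.7 = 0.5925; after-tax cost = 8.52% × (1 − 37.7%) = 5.3080%.
WACC = 0.3867 × 15.5200% + 0.0209 × 4.7000% + 0.5925 × 5.3080% = 9.2438%.

9.24%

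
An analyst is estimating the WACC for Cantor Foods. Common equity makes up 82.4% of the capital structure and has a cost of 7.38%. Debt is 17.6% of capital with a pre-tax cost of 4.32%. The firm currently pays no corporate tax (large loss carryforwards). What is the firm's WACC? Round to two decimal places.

After-tax cost of debt = 4.32% × (1 − 0%) = 4.3200%.
WACC = 0.824 × 7.3800% + 0.176 × 4.3200% = 6.8414%.

6.84%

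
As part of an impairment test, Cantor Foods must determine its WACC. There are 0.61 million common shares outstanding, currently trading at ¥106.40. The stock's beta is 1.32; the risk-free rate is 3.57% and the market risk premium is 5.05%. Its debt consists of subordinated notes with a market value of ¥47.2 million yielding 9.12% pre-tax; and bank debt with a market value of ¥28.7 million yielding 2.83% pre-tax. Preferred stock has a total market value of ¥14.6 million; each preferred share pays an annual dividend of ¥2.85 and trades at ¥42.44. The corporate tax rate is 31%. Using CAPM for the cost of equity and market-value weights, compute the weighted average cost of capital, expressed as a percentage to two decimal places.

7.18%

Cost of equity via CAPM: Re = 3.57% + 1.32 × 5.05% = 10.2360%.
Cost of preferred: Rp = 2.85 / 42.44 = 6.7154%.
Market value of equity E = 106.4 × 0.61m = 64.904m.
Total capital V = 64.904 + 14.6 + 47.2 + 28.7 = 155.404.
Equity: weight = 64.904/155.404 = 0.4176; cost = 10.236%.
Preferred: weight = 14.6/155.404 = 0.0939; cost = 6.7154%.
Subordinated notes: weight = 47.2/155.404 = 0.3037; after-tax cost = 9.12% × (1 − 31%) = 6.2928%.
Bank debt: weight = 28.7/155.404 = 0.1847; after-tax cost = 2.83% × (1 − 31%) = 1.9527%.
WACC = 0.4176 × 10.2360% + 0.0939 × 6.7154% + 0.3037 × 6.2928% + 0.1847 × 1.9527% = 7.1778%.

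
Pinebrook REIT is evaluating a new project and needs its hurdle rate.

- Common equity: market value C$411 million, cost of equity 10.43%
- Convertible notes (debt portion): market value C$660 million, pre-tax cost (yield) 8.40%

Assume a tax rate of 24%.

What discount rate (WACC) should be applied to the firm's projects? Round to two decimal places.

7.94%

Total capital V = 411 + 660 = 1071.
Equity: weight = 411/1071 = 0.3838; cost = 10.43%.
Convertible notes (debt portion): weight = 660/1071 = 0.6162; after-tax cost = 8.4% × (1 − 24%) = 6.3840%.
WACC = 0.3838 × 10.4300% + 0.6162 × 6.3840% = 7.9367%.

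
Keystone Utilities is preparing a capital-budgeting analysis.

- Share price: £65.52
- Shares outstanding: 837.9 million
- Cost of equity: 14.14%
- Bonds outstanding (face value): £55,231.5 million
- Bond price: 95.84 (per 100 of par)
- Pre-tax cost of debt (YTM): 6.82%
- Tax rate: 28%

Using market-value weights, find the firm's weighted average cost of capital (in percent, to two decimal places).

Market value of equity E = 65.52 × 837.9m = 54899.208m. Market value of debt D = 55231.5m × 95.84/100 = 52933.8696m.
Total capital V = 54899.208 + 52933.8696 = 107833.0776.
Equity: weight = 54899.208/107833.0776 = 0.5091; cost = 14.14%.
Bonds outstanding: weight = 52933.8696/107833.0776 = 0.4909; after-tax cost = 6.82% × (1 − 28%) = 4.9104%.
WACC = 0.5091 × 14.1400% + 0.4909 × 4.9104% = 9.6093%.

9.61%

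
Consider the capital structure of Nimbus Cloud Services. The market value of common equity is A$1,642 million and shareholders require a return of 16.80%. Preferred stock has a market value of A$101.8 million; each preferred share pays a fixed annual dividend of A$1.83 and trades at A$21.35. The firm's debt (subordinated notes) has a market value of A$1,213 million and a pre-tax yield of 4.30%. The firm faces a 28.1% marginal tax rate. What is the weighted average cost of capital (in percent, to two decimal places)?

Cost of preferred: Rp = 1.83 / 21.35 = 8.5714%.
Total capital V = 1642 + 101.8 + 1213 = 2956.8.
Equity: weight = 1642/2956.8 = 0.5553; cost = 16.8%.
Preferred: weight = 101.8/2956.8 = 0.0344; cost = 8.5714%.
Subordinated notes: weight = 1213/2956.8 = 0.4102; after-tax cost = 4.3% × (1 − 28.1%) = 3.0917%.
WACC = 0.5553 × 16.8000% + 0.0344 × 8.5714% + 0.4102 × 3.0917% = 10.8930%.

10.89%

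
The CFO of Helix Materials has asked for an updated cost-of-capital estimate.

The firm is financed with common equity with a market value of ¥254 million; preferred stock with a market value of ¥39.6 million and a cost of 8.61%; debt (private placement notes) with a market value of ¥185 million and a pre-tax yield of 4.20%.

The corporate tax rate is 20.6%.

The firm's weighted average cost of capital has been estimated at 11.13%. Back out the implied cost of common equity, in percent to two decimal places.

17.20%

Total capital V = 254 + 39.6 + 185 = 478.6.
Equity weight = 254/478.6 = 0.5307.
Preferred weight = 39.6/478.6 = 0.0827.
Private placement notes weight = 185/478.6 = 0.3865.
Debt contribution = 0.3865 × 4.2% × (1 − 20.6%) = 1.2890%.
Preferred contribution = 0.0827 × 8.61% = 0.7124%.
Required equity contribution = 11.13% − 2.0015% = 9.1285%.
Re = 9.1285% / 0.5307 = 17.2005%.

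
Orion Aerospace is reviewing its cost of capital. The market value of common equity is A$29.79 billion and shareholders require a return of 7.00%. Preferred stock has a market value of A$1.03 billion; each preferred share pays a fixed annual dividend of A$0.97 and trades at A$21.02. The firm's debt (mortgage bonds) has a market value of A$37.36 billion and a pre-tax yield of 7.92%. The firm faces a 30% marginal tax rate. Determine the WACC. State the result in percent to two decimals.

6.17%

Cost of preferred: Rp = 0.97 / 21.02 = 4.6147%.
Total capital V = 29.79 + 1.03 + 37.36 = 68.18.
Equity: weight = 29.79/68.18 = 0.4369; cost = 7%.
Preferred: weight = 1.03/68.18 = 0.0151; cost = 4.6147%.
Mortgage bonds: weight = 37.36/68.18 = 0.5480; after-tax cost = 7.92% × (1 − 30%) = 5.5440%.
WACC = 0.4369 × 7.0000% + 0.0151 × 4.6147% + 0.5480 × 5.5440% = 6.1661%.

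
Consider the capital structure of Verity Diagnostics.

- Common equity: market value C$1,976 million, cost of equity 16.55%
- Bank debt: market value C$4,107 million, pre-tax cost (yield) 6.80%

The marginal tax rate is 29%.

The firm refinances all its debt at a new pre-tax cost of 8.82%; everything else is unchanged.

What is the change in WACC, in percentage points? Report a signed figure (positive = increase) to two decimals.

+0.97 pp

Current WACC:
Total capital V = 1976 + 4107 = 6083.
Equity: weight = 1976/6083 = 0.3248; cost = 16.55%.
Bank debt: weight = 4107/6083 = 0.6752; after-tax cost = 6.8% × (1 − 29%) = 4.8280%.
WACC = 0.3248 × 16.5500% + 0.6752 × 4.8280% = 8.6358%.
After the change:
Total capital V = 1976 + 4107 = 6083.
Equity: weight = 1976/6083 = 0.3248; cost = 16.55%.
Bank debt: weight = 4107/6083 = 0.6752; after-tax cost = 8.82% × (1 − 29%) = 6.2622%.
WACC = 0.3248 × 16.5500% + 0.6752 × 6.2622% = 9.6041%.
Change in WACC = 9.6041% − 8.6358% = 0.9683 pp.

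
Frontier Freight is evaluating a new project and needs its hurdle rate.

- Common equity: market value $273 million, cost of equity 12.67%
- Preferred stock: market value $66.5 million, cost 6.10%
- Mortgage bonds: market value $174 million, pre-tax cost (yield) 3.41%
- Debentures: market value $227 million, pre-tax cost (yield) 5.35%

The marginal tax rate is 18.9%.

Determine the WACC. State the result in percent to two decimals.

Total capital V = 273 + 66.5 + 174 + 227 = 740.5.
Equity: weight = 273/740.5 = 0.3687; cost = 12.67%.
Preferred: weight = 66.5/740.5 = 0.0898; cost = 6.1%.
Mortgage bonds: weight = 174/740.5 = 0.2350; after-tax cost = 3.41% × (1 − 18.9%) = 2.7655%.
Debentures: weight = 227/740.5 = 0.3065; after-tax cost = 5.35% × (1 − 18.9%) = 4.3388%.
WACC = 0.3687 × 12.6700% + 0.0898 × 6.1000% + 0.2350 × 2.7655% + 0.3065 × 4.3388% = 7.1988%.

7.20%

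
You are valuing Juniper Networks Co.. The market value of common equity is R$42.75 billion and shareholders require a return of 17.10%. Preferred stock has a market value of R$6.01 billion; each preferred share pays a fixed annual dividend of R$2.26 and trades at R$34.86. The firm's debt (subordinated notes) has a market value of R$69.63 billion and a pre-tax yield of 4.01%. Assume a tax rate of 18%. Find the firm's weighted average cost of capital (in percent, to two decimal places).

8.44%

Cost of preferred: Rp = 2.26 / 34.86 = 6.4831%.
Total capital V = 42.75 + 6.01 + 69.63 = 118.39.
Equity: weight = 42.75/118.39 = 0.3611; cost = 17.1%.
Preferred: weight = 6.01/118.39 = 0.0508; cost = 6.4831%.
Subordinated notes: weight = 69.63/118.39 = 0.5881; after-tax cost = 4.01% × (1 − 18%) = 3.2882%.
WACC = 0.3611 × 17.1000% + 0.0508 × 6.4831% + 0.5881 × 3.2882% = 8.4378%.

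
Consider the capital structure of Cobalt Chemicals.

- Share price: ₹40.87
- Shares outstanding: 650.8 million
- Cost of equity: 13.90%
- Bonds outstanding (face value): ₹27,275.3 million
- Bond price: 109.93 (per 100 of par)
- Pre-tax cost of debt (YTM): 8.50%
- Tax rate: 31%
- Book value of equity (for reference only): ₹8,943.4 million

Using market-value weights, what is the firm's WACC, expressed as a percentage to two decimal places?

9.64%

Market value of equity E = 40.87 × 650.8m = 26598.196m. Market value of debt D = 27275.3m × 109.93/100 = 29983.73729m.
Total capital V = 26598.196 + 29983.73729 = 56581.93329.
Equity: weight = 26598.196/56581.93329 = 0.4701; cost = 13.9%.
Bonds outstanding: weight = 29983.73729/56581.93329 = 0.5299; after-tax cost = 8.5% × (1 − 31%) = 5.8650%.
WACC = 0.4701 × 13.9000% + 0.5299 × 5.8650% = 9.6421%.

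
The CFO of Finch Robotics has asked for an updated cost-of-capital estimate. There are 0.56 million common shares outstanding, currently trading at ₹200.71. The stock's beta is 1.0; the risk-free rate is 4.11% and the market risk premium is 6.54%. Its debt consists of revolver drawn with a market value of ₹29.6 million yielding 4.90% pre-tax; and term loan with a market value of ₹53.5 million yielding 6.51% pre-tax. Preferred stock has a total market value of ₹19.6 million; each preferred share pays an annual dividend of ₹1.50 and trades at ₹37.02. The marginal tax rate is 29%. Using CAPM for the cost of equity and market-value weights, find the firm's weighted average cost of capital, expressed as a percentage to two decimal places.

Cost of equity via CAPM: Re = 4.11% + 1.0 × 6.54% = 10.6500%.
Cost of preferred: Rp = 1.5 / 37.02 = 4.0519%.
Market value of equity E = 200.71 × 0.56m = 112.3976m.
Total capital V = 112.3976 + 19.6 + 29.6 + 53.5 = 215.0976.
Equity: weight = 112.3976/215.0976 = 0.5225; cost = 10.65%.
Preferred: weight = 19.6/215.0976 = 0.0911; cost = 4.0519%.
Revolver drawn: weight = 29.6/215.0976 = 0.1376; after-tax cost = 4.9% × (1 − 29%) = 3.4790%.
Term loan: weight = 53.5/215.0976 = 0.2487; after-tax cost = 6.51% × (1 − 29%) = 4.6221%.
WACC = 0.5225 × 10.6500% + 0.0911 × 4.0519% + 0.1376 × 3.4790% + 0.2487 × 4.6221% = 7.5627%.

7.56%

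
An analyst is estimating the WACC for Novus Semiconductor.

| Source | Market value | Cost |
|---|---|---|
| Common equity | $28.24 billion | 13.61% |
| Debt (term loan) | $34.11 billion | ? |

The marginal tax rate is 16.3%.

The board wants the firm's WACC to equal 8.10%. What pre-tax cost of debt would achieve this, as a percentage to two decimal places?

Total capital V = 28.24 + 34.11 = 62.35.
Equity weight = 28.24/62.35 = 0.4529.
Term loan weight = 34.11/62.35 = 0.5471.
Equity contribution = 0.4529 × 13.61% = 6.1643%.
Remaining for debt = 8.1% − 6.1643% = 1.9357%.
Rd × (1 − 16.3%) × 0.5471 = 1.9357%  ⇒  Rd = 4.2273%.

4.23%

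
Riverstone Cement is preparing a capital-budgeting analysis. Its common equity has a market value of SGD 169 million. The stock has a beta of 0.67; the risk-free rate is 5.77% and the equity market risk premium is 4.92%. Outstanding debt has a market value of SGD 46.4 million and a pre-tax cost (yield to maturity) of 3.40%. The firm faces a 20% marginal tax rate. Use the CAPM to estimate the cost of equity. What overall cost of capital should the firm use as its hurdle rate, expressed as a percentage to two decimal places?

Cost of equity via CAPM: Re = 5.77% + 0.67 × 4.92% = 9.0664%.
Total capital V = 169 + 46.4 = 215.4.
Equity: weight = 169/215.4 = 0.7846; cost = 9.0664%.
Debt: weight = 46.4/215.4 = 0.2154; after-tax cost = 3.4% × (1 − 20%) = 2.7200%.
WACC = 0.7846 × 9.0664% + 0.2154 × 2.7200% = 7.6993%.

7.70%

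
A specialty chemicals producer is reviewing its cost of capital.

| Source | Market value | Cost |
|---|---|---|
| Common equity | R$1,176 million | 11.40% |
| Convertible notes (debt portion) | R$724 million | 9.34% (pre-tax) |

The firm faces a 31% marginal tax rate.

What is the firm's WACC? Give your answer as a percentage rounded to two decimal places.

9.51%

Total capital V = 1176 + 724 = 1900.
Equity: weight = 1176/1900 = 0.6189; cost = 11.4%.
Convertible notes (debt portion): weight = 724/1900 = 0.3811; after-tax cost = 9.34% × (1 − 31%) = 6.4446%.
WACC = 0.6189 × 11.4000% + 0.3811 × 6.4446% = 9.5117%.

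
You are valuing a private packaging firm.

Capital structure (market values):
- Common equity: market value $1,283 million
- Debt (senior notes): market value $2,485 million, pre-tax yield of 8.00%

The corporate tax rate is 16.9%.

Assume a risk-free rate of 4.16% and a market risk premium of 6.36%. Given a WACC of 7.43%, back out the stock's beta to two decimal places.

Total capital V = 1283 + 2485 = 3768.
Equity weight = 1283/3768 = 0.3405.
Senior notes weight = 2485/3768 = 0.6595.
Debt contribution = 0.6595 × 8% × (1 − 16.9%) = 4.3844%.
Required equity contribution = 7.43% − 4.3844% = 3.0456%  ⇒  Re = 8.9446%.
CAPM: 8.9446% = 4.16% + β × 6.36%  ⇒  β = 0.7523.

0.75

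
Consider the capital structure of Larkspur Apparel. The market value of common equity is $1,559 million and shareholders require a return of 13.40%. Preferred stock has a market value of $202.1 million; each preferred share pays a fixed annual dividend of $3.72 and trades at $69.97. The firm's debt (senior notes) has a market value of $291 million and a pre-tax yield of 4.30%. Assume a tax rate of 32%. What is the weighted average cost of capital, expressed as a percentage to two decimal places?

Cost of preferred: Rp = 3.72 / 69.97 = 5.3166%.
Total capital V = 1559 + 202.1 + 291 = 2052.1.
Equity: weight = 1559/2052.1 = 0.7597; cost = 13.4%.
Preferred: weight = 202.1/2052.1 = 0.0985; cost = 5.3166%.
Senior notes: weight = 291/2052.1 = 0.1418; after-tax cost = 4.3% × (1 − 32%) = 2.9240%.
WACC = 0.7597 × 13.4000% + 0.0985 × 5.3166% + 0.1418 × 2.9240% = 11.1184%.

11.12%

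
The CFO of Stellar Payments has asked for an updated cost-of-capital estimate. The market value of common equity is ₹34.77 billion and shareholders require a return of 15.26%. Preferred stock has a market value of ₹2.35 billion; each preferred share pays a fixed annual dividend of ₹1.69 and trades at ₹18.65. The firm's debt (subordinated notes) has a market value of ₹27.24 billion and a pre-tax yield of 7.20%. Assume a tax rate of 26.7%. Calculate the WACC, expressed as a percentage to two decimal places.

10.81%

Cost of preferred: Rp = 1.69 / 18.65 = 9.0617%.
Total capital V = 34.77 + 2.35 + 27.24 = 64.36.
Equity: weight = 34.77/64.36 = 0.5402; cost = 15.26%.
Preferred: weight = 2.35/64.36 = 0.0365; cost = 9.0617%.
Subordinated notes: weight = 27.24/64.36 = 0.4232; after-tax cost = 7.2% × (1 − 26.7%) = 5.2776%.
WACC = 0.5402 × 15.2600% + 0.0365 × 9.0617% + 0.4232 × 5.2776% = 10.8087%.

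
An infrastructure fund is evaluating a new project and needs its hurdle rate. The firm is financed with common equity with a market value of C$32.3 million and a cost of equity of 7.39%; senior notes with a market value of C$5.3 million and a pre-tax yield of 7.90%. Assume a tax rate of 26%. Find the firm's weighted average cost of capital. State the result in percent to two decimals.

Total capital V = 32.3 + 5.3 = 37.6.
Equity: weight = 32.3/37.6 = 0.8590; cost = 7.39%.
Senior notes: weight = 5.3/37.6 = 0.1410; after-tax cost = 7.9% × (1 − 26%) = 5.8460%.
WACC = 0.8590 × 7.3900% + 0.1410 × 5.8460% = 7.1724%.

7.17%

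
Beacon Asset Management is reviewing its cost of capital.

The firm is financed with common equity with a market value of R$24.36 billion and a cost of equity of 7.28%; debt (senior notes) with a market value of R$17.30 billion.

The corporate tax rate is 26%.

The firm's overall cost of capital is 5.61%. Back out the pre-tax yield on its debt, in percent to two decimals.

4.40%

Total capital V = 24.36 + 17.3 = 41.66.
Equity weight = 24.36/41.66 = 0.5847.
Senior notes weight = 17.3/41.66 = 0.4153.
Equity contribution = 0.5847 × 7.28% = 4.2569%.
Remaining for debt = 5.61% − 4.2569% = 1.3531%.
Rd × (1 − 26%) × 0.4153 = 1.3531%  ⇒  Rd = 4.4034%.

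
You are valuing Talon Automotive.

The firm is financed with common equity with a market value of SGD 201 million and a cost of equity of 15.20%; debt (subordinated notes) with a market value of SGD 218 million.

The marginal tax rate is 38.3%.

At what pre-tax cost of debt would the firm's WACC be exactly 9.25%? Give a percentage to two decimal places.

6.10%

Total capital V = 201 + 218 = 419.
Equity weight = 201/419 = 0.4797.
Subordinated notes weight = 218/419 = 0.5203.
Equity contribution = 0.4797 × 15.2% = 7.2916%.
Remaining for debt = 9.25% − 7.2916% = 1.9584%.
Rd × (1 − 38.3%) × 0.5203 = 1.9584%  ⇒  Rd = 6.1005%.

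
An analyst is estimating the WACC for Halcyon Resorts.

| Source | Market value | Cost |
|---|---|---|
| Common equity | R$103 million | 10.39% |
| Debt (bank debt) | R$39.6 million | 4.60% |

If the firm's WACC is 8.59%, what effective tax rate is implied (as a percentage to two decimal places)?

15.04%

Total capital V = 103 + 39.6 = 142.6.
Equity weight = 103/142.6 = 0.7223.
Bank debt weight = 39.6/142.6 = 0.2777.
Equity contribution = 0.7223 × 10.39% = 7.5047%.
Debt contribution must be 8.59% − 7.5047% = 1.0853%.
0.2777 × 4.6% × (1 − T) = 1.0853%  ⇒  (1 − T) = 0.8496.
T = 15.0395%.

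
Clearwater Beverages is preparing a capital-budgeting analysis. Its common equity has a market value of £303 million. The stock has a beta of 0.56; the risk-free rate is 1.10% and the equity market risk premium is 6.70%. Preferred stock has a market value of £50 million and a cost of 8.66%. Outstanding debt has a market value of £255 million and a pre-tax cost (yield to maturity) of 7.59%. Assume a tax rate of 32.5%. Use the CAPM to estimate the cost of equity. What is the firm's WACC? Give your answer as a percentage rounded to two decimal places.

Cost of equity via CAPM: Re = 1.1% + 0.56 × 6.7% = 4.8520%.
Total capital V = 303 + 50 + 255 = 608.
Equity: weight = 303/608 = 0.4984; cost = 4.852%.
Preferred: weight = 50/608 = 0.0822; cost = 8.66%.
Debt: weight = 255/608 = 0.4194; after-tax cost = 7.59% × (1 − 32.5%) = 5.1233%.
WACC = 0.4984 × 4.8520% + 0.0822 × 8.6600% + 0.4194 × 5.1233% = 5.2789%.

5.28%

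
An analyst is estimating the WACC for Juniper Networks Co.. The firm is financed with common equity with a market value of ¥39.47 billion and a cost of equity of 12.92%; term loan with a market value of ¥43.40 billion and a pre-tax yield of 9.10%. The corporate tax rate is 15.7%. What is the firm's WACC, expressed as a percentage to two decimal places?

Total capital V = 39.47 + 43.4 = 82.87.
Equity: weight = 39.47/82.87 = 0.4763; cost = 12.92%.
Term loan: weight = 43.4/82.87 = 0.5237; after-tax cost = 9.1% × (1 − 15.7%) = 7.6713%.
WACC = 0.4763 × 12.9200% + 0.5237 × 7.6713% = 10.1712%.

10.17%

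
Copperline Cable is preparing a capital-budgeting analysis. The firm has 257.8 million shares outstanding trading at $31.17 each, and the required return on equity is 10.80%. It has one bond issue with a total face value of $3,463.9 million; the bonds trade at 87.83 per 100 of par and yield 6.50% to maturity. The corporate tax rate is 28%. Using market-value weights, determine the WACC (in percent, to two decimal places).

9.12%

Market value of equity E = 31.17 × 257.8m = 8035.626m. Market value of debt D = 3463.9m × 87.83/100 = 3042.34337m.
Total capital V = 8035.626 + 3042.34337 = 11077.96937.
Equity: weight = 8035.626/11077.96937 = 0.7254; cost = 10.8%.
Bonds outstanding: weight = 3042.34337/11077.96937 = 0.2746; after-tax cost = 6.5% × (1 − 28%) = 4.6800%.
WACC = 0.7254 × 10.8000% + 0.2746 × 4.6800% = 9.1193%.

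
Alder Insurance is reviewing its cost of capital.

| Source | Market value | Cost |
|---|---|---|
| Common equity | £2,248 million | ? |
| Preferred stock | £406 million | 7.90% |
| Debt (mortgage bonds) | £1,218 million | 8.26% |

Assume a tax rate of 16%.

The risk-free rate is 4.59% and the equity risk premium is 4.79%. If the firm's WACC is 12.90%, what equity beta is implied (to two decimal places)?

2.60

Total capital V = 2248 + 406 + 1218 = 3872.
Equity weight = 2248/3872 = 0.5806.
Preferred weight = 406/3872 = 0.1049.
Mortgage bonds weight = 1218/3872 = 0.3146.
Debt contribution = 0.3146 × 8.26% × (1 − 16%) = 2.1826%.
Preferred contribution = 0.1049 × 7.9% = 0.8284%.
Required equity contribution = 12.9% − 3.0109% = 9.8891%  ⇒  Re = 17.0331%.
CAPM: 17.0331% = 4.59% + β × 4.79%  ⇒  β = 2.5977.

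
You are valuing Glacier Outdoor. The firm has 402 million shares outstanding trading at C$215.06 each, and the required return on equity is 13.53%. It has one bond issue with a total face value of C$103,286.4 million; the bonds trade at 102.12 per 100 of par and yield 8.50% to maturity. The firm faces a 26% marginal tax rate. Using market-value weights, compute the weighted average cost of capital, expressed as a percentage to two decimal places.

Market value of equity E = 215.06 × 402m = 86454.12m. Market value of debt D = 103286.4m × 102.12/100 = 105476.07168m.
Total capital V = 86454.12 + 105476.07168 = 191930.19168.
Equity: weight = 86454.12/191930.19168 = 0.4504; cost = 13.53%.
Bonds outstanding: weight = 105476.07168/191930.19168 = 0.5496; after-tax cost = 8.5% × (1 − 26%) = 6.2900%.
WACC = 0.4504 × 13.5300% + 0.5496 × 6.2900% = 9.5512%.

9.55%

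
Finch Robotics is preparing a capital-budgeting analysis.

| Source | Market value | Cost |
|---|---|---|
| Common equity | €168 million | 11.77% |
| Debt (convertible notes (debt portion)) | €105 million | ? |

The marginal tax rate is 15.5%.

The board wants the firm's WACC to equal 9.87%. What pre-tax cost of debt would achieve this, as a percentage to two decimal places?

8.08%

Total capital V = 168 + 105 = 273.
Equity weight = 168/273 = 0.6154.
Convertible notes (debt portion) weight = 105/273 = 0.3846.
Equity contribution = 0.6154 × 11.77% = 7.2431%.
Remaining for debt = 9.87% − 7.2431% = 2.6269%.
Rd × (1 − 15.5%) × 0.3846 = 2.6269%  ⇒  Rd = 8.0828%.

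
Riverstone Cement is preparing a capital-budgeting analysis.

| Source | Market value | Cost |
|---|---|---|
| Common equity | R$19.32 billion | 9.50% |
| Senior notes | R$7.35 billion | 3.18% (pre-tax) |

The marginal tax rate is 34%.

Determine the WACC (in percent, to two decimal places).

Total capital V = 19.32 + 7.35 = 26.67.
Equity: weight = 19.32/26.67 = 0.7244; cost = 9.5%.
Senior notes: weight = 7.35/26.67 = 0.2756; after-tax cost = 3.18% × (1 − 34%) = 2.0988%.
WACC = 0.7244 × 9.5000% + 0.2756 × 2.0988% = 7.4603%.

7.46%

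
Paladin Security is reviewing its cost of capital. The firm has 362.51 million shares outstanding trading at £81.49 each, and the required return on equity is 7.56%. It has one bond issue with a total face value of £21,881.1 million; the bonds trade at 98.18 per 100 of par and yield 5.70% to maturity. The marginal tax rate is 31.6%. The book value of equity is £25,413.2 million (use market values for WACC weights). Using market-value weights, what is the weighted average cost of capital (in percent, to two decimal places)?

Market value of equity E = 81.49 × 362.51m = 29540.9399m. Market value of debt D = 21881.1m × 98.18/100 = 21482.86398m.
Total capital V = 29540.9399 + 21482.86398 = 51023.80388.
Equity: weight = 29540.9399/51023.80388 = 0.5790; cost = 7.56%.
Bonds outstanding: weight = 21482.86398/51023.80388 = 0.4210; after-tax cost = 5.7% × (1 − 31.6%) = 3.8988%.
WACC = 0.5790 × 7.5600% + 0.4210 × 3.8988% = 6.0185%.

6.02%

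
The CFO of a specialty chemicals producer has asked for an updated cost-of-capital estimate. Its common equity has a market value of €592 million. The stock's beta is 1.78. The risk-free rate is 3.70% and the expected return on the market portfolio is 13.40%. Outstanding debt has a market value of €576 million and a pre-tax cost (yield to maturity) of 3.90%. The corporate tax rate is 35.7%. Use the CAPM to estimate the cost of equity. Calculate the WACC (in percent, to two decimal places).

Market risk premium = 13.4% − 3.7% = 9.7%.
Cost of equity via CAPM: Re = 3.7% + 1.78 × 9.7% = 20.9660%.
Total capital V = 592 + 576 = 1168.
Equity: weight = 592/1168 = 0.5068; cost = 20.966%.
Debt: weight = 576/1168 = 0.4932; after-tax cost = 3.9% × (1 − 35.7%) = 2.5077%.
WACC = 0.5068 × 20.9660% + 0.4932 × 2.5077% = 11.8633%.

11.86%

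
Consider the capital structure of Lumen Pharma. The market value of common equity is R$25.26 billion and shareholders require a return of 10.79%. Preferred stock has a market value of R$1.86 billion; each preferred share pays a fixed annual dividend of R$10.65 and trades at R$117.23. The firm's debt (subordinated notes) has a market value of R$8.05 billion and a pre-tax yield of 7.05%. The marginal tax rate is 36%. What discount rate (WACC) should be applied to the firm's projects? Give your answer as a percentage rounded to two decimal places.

9.26%

Cost of preferred: Rp = 10.65 / 117.23 = 9.0847%.
Total capital V = 25.26 + 1.86 + 8.05 = 35.17.
Equity: weight = 25.26/35.17 = 0.7182; cost = 10.79%.
Preferred: weight = 1.86/35.17 = 0.0529; cost = 9.0847%.
Subordinated notes: weight = 8.05/35.17 = 0.2289; after-tax cost = 7.05% × (1 − 36%) = 4.5120%.
WACC = 0.7182 × 10.7900% + 0.0529 × 9.0847% + 0.2289 × 4.5120% = 9.2629%.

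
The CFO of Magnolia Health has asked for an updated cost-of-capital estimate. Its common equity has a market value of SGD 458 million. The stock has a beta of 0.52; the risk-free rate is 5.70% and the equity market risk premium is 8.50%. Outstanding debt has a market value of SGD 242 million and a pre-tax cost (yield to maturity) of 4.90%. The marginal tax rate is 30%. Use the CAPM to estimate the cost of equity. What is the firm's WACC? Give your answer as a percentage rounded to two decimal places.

Cost of equity via CAPM: Re = 5.7% + 0.52 × 8.5% = 10.1200%.
Total capital V = 458 + 242 = 700.
Equity: weight = 458/700 = 0.6543; cost = 10.12%.
Debt: weight = 242/700 = 0.3457; after-tax cost = 4.9% × (1 − 30%) = 3.4300%.
WACC = 0.6543 × 10.1200% + 0.3457 × 3.4300% = 7.8072%.

7.81%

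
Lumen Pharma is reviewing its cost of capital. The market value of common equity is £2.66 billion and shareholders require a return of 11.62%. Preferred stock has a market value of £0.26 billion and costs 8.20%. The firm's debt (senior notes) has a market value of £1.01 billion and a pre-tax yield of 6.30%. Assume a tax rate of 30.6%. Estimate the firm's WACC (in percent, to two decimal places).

Total capital V = 2.66 + 0.26 + 1.01 = 3.93.
Equity: weight = 2.66/3.93 = 0.6768; cost = 11.62%.
Preferred: weight = 0.26/3.93 = 0.0662; cost = 8.2%.
Senior notes: weight = 1.01/3.93 = 0.2570; after-tax cost = 6.3% × (1 − 30.6%) = 4.3722%.
WACC = 0.6768 × 11.6200% + 0.0662 × 8.2000% + 0.2570 × 4.3722% = 9.5311%.

9.53%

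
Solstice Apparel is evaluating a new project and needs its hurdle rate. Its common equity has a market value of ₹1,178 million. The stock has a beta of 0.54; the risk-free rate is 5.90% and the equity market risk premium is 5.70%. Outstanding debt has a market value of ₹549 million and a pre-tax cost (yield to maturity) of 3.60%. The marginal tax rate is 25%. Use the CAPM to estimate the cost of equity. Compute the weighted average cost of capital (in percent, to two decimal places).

6.98%

Cost of equity via CAPM: Re = 5.9% + 0.54 × 5.7% = 8.9780%.
Total capital V = 1178 + 549 = 1727.
Equity: weight = 1178/1727 = 0.6821; cost = 8.978%.
Debt: weight = 549/1727 = 0.3179; after-tax cost = 3.6% × (1 − 25%) = 2.7000%.
WACC = 0.6821 × 8.9780% + 0.3179 × 2.7000% = 6.9823%.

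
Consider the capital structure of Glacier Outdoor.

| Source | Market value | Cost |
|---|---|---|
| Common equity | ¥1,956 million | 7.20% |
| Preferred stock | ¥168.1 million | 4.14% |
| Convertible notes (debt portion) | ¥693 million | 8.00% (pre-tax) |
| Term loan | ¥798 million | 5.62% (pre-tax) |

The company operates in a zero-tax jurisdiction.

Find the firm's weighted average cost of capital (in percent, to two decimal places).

6.86%

Total capital V = 1956 + 168.1 + 693 + 798 = 3615.1.
Equity: weight = 1956/3615.1 = 0.5411; cost = 7.2%.
Preferred: weight = 168.1/3615.1 = 0.0465; cost = 4.14%.
Convertible notes (debt portion): weight = 693/3615.1 = 0.1917; after-tax cost = 8% × (1 − 0%) = 8.0000%.
Term loan: weight = 798/3615.1 = 0.2207; after-tax cost = 5.62% × (1 − 0%) = 5.6200%.
WACC = 0.5411 × 7.2000% + 0.0465 × 4.1400% + 0.1917 × 8.0000% + 0.2207 × 5.6200% = 6.8623%.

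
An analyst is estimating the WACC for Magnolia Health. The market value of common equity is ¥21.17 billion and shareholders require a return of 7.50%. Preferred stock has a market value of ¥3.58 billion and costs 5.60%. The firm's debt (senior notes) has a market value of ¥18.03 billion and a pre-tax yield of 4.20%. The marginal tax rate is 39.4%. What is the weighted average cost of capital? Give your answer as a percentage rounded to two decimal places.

5.25%

Total capital V = 21.17 + 3.58 + 18.03 = 42.78.
Equity: weight = 21.17/42.78 = 0.4949; cost = 7.5%.
Preferred: weight = 3.58/42.78 = 0.0837; cost = 5.6%.
Senior notes: weight = 18.03/42.78 = 0.4215; after-tax cost = 4.2% × (1 − 39.4%) = 2.5452%.
WACC = 0.4949 × 7.5000% + 0.0837 × 5.6000% + 0.4215 × 2.5452% = 5.2528%.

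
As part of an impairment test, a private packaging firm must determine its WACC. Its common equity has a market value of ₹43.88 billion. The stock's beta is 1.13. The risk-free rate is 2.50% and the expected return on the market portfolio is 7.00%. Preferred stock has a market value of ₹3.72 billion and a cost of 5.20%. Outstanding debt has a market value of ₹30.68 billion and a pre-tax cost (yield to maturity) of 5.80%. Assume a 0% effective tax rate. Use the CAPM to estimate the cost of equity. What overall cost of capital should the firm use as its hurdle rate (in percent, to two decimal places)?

Market risk premium = 7.0% − 2.5% = 4.5%.
Cost of equity via CAPM: Re = 2.5% + 1.13 × 4.5% = 7.5850%.
Total capital V = 43.88 + 3.72 + 30.68 = 78.28.
Equity: weight = 43.88/78.28 = 0.5606; cost = 7.585%.
Preferred: weight = 3.72/78.28 = 0.0475; cost = 5.2%.
Debt: weight = 30.68/78.28 = 0.3919; after-tax cost = 5.8% × (1 − 0%) = 5.8000%.
WACC = 0.5606 × 7.5850% + 0.0475 × 5.2000% + 0.3919 × 5.8000% = 6.7721%.

6.77%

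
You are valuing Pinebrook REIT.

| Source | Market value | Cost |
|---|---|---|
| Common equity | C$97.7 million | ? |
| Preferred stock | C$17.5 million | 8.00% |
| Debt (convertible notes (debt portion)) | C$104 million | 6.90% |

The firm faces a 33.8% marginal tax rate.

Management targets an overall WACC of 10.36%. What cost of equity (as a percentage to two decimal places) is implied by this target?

Total capital V = 97.7 + 17.5 + 104 = 219.2.
Equity weight = 97.7/219.2 = 0.4457.
Preferred weight = 17.5/219.2 = 0.0798.
Convertible notes (debt portion) weight = 104/219.2 = 0.4745.
Debt contribution = 0.4745 × 6.9% × (1 − 33.8%) = 2.1672%.
Preferred contribution = 0.0798 × 8% = 0.6387%.
Required equity contribution = 10.36% − 2.8059% = 7.5541%.
Re = 7.5541% / 0.4457 = 16.9484%.

16.95%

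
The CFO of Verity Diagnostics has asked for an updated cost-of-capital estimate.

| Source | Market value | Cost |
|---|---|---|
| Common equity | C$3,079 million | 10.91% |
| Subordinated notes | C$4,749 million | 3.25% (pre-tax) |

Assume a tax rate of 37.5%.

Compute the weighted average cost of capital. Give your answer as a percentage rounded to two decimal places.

5.52%

Total capital V = 3079 + 4749 = 7828.
Equity: weight = 3079/7828 = 0.3933; cost = 10.91%.
Subordinated notes: weight = 4749/7828 = 0.6067; after-tax cost = 3.25% × (1 − 37.5%) = 2.0312%.
WACC = 0.3933 × 10.9100% + 0.6067 × 2.0312% = 5.5235%.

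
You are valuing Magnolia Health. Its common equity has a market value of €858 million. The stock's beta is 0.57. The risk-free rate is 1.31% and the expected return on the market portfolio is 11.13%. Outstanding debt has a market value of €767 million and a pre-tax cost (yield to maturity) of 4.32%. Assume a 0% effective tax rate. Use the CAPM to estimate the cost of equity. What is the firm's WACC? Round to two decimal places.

5.69%

Market risk premium = 11.13% − 1.31% = 9.82%.
Cost of equity via CAPM: Re = 1.31% + 0.57 × 9.82% = 6.9074%.
Total capital V = 858 + 767 = 1625.
Equity: weight = 858/1625 = 0.5280; cost = 6.9074%.
Debt: weight = 767/1625 = 0.4720; after-tax cost = 4.32% × (1 − 0%) = 4.3200%.
WACC = 0.5280 × 6.9074% + 0.4720 × 4.3200% = 5.6861%.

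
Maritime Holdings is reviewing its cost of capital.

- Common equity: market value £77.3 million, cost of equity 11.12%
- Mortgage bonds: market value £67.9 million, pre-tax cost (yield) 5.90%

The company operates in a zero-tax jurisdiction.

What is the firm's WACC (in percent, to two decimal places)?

8.68%

Total capital V = 77.3 + 67.9 = 145.2.
Equity: weight = 77.3/145.2 = 0.5324; cost = 11.12%.
Mortgage bonds: weight = 67.9/145.2 = 0.4676; after-tax cost = 5.9% × (1 − 0%) = 5.9000%.
WACC = 0.5324 × 11.1200% + 0.4676 × 5.9000% = 8.6790%.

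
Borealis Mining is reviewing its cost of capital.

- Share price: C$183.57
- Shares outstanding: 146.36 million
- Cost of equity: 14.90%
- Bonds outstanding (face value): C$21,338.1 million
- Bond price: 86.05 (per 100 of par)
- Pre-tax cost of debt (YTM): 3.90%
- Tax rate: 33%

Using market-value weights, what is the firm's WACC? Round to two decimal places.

9.91%

Market value of equity E = 183.57 × 146.36m = 26867.3052m. Market value of debt D = 21338.1m × 86.05/100 = 18361.43505m.
Total capital V = 26867.3052 + 18361.43505 = 45228.74025.
Equity: weight = 26867.3052/45228.74025 = 0.5940; cost = 14.9%.
Bonds outstanding: weight = 18361.43505/45228.74025 = 0.4060; after-tax cost = 3.9% × (1 − 33%) = 2.6130%.
WACC = 0.5940 × 14.9000% + 0.4060 × 2.6130% = 9.9119%.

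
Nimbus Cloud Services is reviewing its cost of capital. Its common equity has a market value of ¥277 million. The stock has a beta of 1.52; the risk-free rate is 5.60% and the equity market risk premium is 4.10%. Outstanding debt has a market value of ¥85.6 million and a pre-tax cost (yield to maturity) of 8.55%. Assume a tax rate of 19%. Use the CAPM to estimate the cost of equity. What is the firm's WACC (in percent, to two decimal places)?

Cost of equity via CAPM: Re = 5.6% + 1.52 × 4.1% = 11.8320%.
Total capital V = 277 + 85.6 = 362.6.
Equity: weight = 277/362.6 = 0.7639; cost = 11.832%.
Debt: weight = 85.6/362.6 = 0.2361; after-tax cost = 8.55% × (1 − 19%) = 6.9255%.
WACC = 0.7639 × 11.8320% + 0.2361 × 6.9255% = 10.6737%.

10.67%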